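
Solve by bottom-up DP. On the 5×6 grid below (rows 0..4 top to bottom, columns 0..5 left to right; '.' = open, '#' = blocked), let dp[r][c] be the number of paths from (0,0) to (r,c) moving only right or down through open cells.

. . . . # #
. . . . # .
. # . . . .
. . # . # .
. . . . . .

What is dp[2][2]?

3

r\c   0   1   2   3   4   5
  0   1   1   1   1   0   0
  1   1   2   3   4   0   0
  2   1   0   3   7   7   7
  3   1   1   0   7   0   7
  4   1   2   2   9   9  16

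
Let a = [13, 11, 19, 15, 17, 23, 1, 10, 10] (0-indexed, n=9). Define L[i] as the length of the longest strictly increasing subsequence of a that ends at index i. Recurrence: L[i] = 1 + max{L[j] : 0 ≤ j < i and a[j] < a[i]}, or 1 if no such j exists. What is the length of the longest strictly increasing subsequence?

4

   i    0    1    2    3    4    5    6    7    8
a[i]   13   11   19   15   17   23    1   10   10
L[i]    1    1    2    2    3    4    1    2    2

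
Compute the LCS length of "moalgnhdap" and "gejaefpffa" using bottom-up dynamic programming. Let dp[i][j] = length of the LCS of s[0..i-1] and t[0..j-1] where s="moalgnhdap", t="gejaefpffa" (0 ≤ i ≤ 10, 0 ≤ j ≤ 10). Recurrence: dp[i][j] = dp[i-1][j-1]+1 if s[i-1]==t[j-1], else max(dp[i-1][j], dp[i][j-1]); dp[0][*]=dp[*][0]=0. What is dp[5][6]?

   ''  g  e  j  a  e  f  p  f  f  a
''  0  0  0  0  0  0  0  0  0  0  0
 m  0  0  0  0  0  0  0  0  0  0  0
 o  0  0  0  0  0  0  0  0  0  0  0
 a  0  0  0  0  1  1  1  1  1  1  1
 l  0  0  0  0  1  1  1  1  1  1  1
 g  0  1  1  1  1  1  1  1  1  1  1
 n  0  1  1  1  1  1  1  1  1  1  1
 h  0  1  1  1  1  1  1  1  1  1  1
 d  0  1  1  1  1  1  1  1  1  1  1
 a  0  1  1  1  2  2  2  2  2  2  2
 p  0  1  1  1  2  2  2  3  3  3  3

1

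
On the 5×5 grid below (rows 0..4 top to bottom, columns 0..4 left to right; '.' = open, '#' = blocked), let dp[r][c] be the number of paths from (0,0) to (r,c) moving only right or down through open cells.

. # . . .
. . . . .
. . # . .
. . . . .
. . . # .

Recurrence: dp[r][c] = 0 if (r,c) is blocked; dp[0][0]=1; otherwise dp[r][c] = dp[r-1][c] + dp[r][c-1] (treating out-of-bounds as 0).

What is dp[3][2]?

r\c   0   1   2   3   4
  0   1   0   0   0   0
  1   1   1   1   1   1
  2   1   2   0   1   2
  3   1   3   3   4   6
  4   1   4   7   0   6

3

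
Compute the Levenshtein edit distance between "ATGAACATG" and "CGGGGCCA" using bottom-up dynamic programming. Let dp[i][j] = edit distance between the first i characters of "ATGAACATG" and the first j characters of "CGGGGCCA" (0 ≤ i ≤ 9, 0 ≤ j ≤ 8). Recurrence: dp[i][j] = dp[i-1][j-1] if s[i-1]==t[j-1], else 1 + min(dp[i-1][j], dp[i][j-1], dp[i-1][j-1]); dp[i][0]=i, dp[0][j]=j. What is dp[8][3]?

7

   ''  C  G  G  G  G  C  C  A
''  0  1  2  3  4  5  6  7  8
 A  1  1  2  3  4  5  6  7  7
 T  2  2  2  3  4  5  6  7  8
 G  3  3  2  2  3  4  5  6  7
 A  4  4  3  3  3  4  5  6  6
 A  5  5  4  4  4  4  5  6  6
 C  6  5  5  5  5  5  4  5  6
 A  7  6  6  6  6  6  5  5  5
 T  8  7  7  7  7  7  6  6  6
 G  9  8  7  7  7  7  7  7  7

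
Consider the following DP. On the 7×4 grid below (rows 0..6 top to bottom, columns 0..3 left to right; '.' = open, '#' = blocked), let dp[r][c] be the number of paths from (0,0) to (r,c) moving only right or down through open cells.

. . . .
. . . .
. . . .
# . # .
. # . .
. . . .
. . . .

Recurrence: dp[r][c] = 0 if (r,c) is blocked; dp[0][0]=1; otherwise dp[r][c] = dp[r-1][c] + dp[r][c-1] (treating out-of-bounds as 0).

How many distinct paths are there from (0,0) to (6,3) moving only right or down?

r\c   0   1   2   3
  0   1   1   1   1
  1   1   2   3   4
  2   1   3   6  10
  3   0   3   0  10
  4   0   0   0  10
  5   0   0   0  10
  6   0   0   0  10

10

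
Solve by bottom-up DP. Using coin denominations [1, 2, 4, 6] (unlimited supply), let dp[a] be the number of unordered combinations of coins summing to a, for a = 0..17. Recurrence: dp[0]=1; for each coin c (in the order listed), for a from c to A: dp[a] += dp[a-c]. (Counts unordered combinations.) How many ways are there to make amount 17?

41

after  coin     0     1     2     3     4     5     6     7     8     9    10    11    12    13    14    15    16    17
          1     1     1     1     1     1     1     1     1     1     1     1     1     1     1     1     1     1     1
          2     1     1     2     2     3     3     4     4     5     5     6     6     7     7     8     8     9     9
          4     1     1     2     2     4     4     6     6     9     9    12    12    16    16    20    20    25    25
          6     1     1     2     2     4     4     7     7    11    11    16    16    23    23    31    31    41    41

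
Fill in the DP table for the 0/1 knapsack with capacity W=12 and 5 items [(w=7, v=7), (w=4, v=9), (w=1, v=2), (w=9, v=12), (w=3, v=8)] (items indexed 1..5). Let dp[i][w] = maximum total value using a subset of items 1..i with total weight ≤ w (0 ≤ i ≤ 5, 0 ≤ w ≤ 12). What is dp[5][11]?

19

i\w   0   1   2   3   4   5   6   7   8   9  10  11  12
  0   0   0   0   0   0   0   0   0   0   0   0   0   0
  1   0   0   0   0   0   0   0   7   7   7   7   7   7
  2   0   0   0   0   9   9   9   9   9   9   9  16  16
  3   0   2   2   2   9  11  11  11  11  11  11  16  18
  4   0   2   2   2   9  11  11  11  11  12  14  16  18
  5   0   2   2   8  10  11  11  17  19  19  19  19  20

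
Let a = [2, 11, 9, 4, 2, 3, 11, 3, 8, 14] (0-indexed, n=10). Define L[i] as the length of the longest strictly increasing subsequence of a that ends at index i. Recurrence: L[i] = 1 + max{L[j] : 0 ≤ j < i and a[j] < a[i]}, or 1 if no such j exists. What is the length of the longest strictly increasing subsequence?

   i    0    1    2    3    4    5    6    7    8    9
a[i]    2   11    9    4    2    3   11    3    8   14
L[i]    1    2    2    2    1    2    3    2    3    4

4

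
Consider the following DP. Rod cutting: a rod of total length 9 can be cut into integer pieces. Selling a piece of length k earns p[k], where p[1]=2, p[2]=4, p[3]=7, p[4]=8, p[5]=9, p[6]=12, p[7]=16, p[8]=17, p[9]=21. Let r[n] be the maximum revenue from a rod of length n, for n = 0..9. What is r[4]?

9

   n    0    1    2    3    4    5    6    7    8    9
r[n]    0    2    4    7    9   11   14   16   18   21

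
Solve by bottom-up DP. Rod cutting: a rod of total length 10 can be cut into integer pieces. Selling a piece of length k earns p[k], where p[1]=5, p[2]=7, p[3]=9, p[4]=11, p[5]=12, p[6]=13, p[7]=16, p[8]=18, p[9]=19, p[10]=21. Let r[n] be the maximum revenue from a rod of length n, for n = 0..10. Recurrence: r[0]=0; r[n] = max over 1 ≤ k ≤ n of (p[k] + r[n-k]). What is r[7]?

35

   n    0    1    2    3    4    5    6    7    8    9   10
r[n]    0    5   10   15   20   25   30   35   40   45   50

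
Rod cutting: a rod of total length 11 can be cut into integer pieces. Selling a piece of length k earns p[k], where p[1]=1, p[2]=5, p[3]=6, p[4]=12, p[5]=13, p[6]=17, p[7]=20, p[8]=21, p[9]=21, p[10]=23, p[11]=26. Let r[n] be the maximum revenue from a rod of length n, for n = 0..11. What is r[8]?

   n    0    1    2    3    4    5    6    7    8    9   10   11
r[n]    0    1    5    6   12   13   17   20   24   25   29   32

24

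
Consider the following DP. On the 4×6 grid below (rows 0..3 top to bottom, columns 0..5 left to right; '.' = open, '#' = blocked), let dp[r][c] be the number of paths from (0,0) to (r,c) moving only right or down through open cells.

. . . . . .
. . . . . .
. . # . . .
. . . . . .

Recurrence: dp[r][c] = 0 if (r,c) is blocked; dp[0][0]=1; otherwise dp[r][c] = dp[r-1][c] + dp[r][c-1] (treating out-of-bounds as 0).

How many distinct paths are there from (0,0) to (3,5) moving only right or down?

r\c   0   1   2   3   4   5
  0   1   1   1   1   1   1
  1   1   2   3   4   5   6
  2   1   3   0   4   9  15
  3   1   4   4   8  17  32

32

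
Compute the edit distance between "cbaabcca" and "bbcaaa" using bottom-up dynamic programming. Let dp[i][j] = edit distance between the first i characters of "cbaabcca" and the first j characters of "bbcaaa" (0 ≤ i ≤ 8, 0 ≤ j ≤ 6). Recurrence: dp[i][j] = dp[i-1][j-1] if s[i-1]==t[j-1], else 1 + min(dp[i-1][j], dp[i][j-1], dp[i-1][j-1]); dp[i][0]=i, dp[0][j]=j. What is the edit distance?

   ''  b  b  c  a  a  a
''  0  1  2  3  4  5  6
 c  1  1  2  2  3  4  5
 b  2  1  1  2  3  4  5
 a  3  2  2  2  2  3  4
 a  4  3  3  3  2  2  3
 b  5  4  3  4  3  3  3
 c  6  5  4  3  4  4  4
 c  7  6  5  4  4  5  5
 a  8  7  6  5  4  4  5

5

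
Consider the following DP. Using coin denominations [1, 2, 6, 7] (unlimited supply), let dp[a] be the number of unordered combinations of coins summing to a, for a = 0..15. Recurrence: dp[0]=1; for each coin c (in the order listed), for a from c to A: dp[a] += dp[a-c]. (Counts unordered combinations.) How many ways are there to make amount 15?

23

after  coin     0     1     2     3     4     5     6     7     8     9    10    11    12    13    14    15
          1     1     1     1     1     1     1     1     1     1     1     1     1     1     1     1     1
          2     1     1     2     2     3     3     4     4     5     5     6     6     7     7     8     8
          6     1     1     2     2     3     3     5     5     7     7     9     9    12    12    15    15
          7     1     1     2     2     3     3     5     6     8     9    11    12    15    17    21    23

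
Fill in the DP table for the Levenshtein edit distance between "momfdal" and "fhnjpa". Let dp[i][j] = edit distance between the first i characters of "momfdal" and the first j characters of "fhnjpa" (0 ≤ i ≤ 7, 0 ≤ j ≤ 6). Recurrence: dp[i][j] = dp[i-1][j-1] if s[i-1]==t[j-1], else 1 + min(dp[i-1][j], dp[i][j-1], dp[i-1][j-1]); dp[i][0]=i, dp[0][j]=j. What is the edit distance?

6

   ''  f  h  n  j  p  a
''  0  1  2  3  4  5  6
 m  1  1  2  3  4  5  6
 o  2  2  2  3  4  5  6
 m  3  3  3  3  4  5  6
 f  4  3  4  4  4  5  6
 d  5  4  4  5  5  5  6
 a  6  5  5  5  6  6  5
 l  7  6  6  6  6  7  6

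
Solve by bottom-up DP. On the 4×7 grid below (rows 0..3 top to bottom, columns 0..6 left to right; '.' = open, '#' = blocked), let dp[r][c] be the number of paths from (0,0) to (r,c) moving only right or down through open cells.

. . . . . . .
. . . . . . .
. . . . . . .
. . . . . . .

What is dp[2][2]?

r\c   0   1   2   3   4   5   6
  0   1   1   1   1   1   1   1
  1   1   2   3   4   5   6   7
  2   1   3   6  10  15  21  28
  3   1   4  10  20  35  56  84

6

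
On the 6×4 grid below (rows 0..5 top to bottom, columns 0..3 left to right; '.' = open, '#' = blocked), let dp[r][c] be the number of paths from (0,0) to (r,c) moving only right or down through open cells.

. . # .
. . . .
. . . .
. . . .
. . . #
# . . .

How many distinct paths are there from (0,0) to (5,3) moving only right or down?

19

r\c   0   1   2   3
  0   1   1   0   0
  1   1   2   2   2
  2   1   3   5   7
  3   1   4   9  16
  4   1   5  14   0
  5   0   5  19  19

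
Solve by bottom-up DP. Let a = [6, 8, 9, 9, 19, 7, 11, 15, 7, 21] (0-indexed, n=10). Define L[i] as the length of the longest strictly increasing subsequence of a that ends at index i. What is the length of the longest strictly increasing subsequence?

6

   i    0    1    2    3    4    5    6    7    8    9
a[i]    6    8    9    9   19    7   11   15    7   21
L[i]    1    2    3    3    4    2    4    5    2    6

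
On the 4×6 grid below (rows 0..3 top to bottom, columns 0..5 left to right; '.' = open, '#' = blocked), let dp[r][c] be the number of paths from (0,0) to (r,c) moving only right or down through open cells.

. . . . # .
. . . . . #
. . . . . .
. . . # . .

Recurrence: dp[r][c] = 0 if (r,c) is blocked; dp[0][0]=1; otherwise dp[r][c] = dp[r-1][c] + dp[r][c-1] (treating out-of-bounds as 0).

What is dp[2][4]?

r\c   0   1   2   3   4   5
  0   1   1   1   1   0   0
  1   1   2   3   4   4   0
  2   1   3   6  10  14  14
  3   1   4  10   0  14  28

14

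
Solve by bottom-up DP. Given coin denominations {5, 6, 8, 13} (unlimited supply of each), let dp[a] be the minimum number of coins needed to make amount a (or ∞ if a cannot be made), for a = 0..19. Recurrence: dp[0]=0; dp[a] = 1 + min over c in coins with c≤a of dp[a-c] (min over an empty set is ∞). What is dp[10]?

 a  0  1  2  3  4  5  6  7  8  9 10 11 12 13 14 15 16 17 18 19
dp  0  -  -  -  -  1  1  -  1  -  2  2  2  1  2  3  2  3  2  2
(- denotes ∞ / unreachable)

2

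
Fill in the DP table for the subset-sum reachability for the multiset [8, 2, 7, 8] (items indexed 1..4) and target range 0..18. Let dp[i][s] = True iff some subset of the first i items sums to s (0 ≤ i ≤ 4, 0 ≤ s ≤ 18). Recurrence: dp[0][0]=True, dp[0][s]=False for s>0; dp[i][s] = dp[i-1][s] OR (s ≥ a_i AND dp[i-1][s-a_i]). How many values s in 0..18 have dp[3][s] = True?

8

i\s   0   1   2   3   4   5   6   7   8   9  10  11  12  13  14  15  16  17  18
  0   T   F   F   F   F   F   F   F   F   F   F   F   F   F   F   F   F   F   F
  1   T   F   F   F   F   F   F   F   T   F   F   F   F   F   F   F   F   F   F
  2   T   F   T   F   F   F   F   F   T   F   T   F   F   F   F   F   F   F   F
  3   T   F   T   F   F   F   F   T   T   T   T   F   F   F   F   T   F   T   F
  4   T   F   T   F   F   F   F   T   T   T   T   F   F   F   F   T   T   T   T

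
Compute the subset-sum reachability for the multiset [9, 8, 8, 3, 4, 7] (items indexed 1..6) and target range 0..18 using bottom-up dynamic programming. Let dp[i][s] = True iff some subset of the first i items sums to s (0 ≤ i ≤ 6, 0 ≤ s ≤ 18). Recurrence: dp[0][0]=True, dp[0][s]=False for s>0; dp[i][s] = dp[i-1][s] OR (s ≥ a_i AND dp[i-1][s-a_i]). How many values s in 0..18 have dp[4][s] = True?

8

i\s   0   1   2   3   4   5   6   7   8   9  10  11  12  13  14  15  16  17  18
  0   T   F   F   F   F   F   F   F   F   F   F   F   F   F   F   F   F   F   F
  1   T   F   F   F   F   F   F   F   F   T   F   F   F   F   F   F   F   F   F
  2   T   F   F   F   F   F   F   F   T   T   F   F   F   F   F   F   F   T   F
  3   T   F   F   F   F   F   F   F   T   T   F   F   F   F   F   F   T   T   F
  4   T   F   F   T   F   F   F   F   T   T   F   T   T   F   F   F   T   T   F
  5   T   F   F   T   T   F   F   T   T   T   F   T   T   T   F   T   T   T   F
  6   T   F   F   T   T   F   F   T   T   T   T   T   T   T   T   T   T   T   T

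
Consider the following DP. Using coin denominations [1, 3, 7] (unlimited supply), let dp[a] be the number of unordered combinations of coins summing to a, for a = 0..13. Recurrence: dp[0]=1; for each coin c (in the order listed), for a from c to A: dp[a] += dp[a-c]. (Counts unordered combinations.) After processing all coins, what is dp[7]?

4

after  coin     0     1     2     3     4     5     6     7     8     9    10    11    12    13
          1     1     1     1     1     1     1     1     1     1     1     1     1     1     1
          3     1     1     1     2     2     2     3     3     3     4     4     4     5     5
          7     1     1     1     2     2     2     3     4     4     5     6     6     7     8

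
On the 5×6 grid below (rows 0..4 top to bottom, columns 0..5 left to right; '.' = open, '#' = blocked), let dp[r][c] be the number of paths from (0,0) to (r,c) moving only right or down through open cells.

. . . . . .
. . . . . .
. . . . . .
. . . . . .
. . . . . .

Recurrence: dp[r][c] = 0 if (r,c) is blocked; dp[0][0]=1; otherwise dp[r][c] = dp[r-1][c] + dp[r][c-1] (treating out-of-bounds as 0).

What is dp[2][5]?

r\c   0   1   2   3   4   5
  0   1   1   1   1   1   1
  1   1   2   3   4   5   6
  2   1   3   6  10  15  21
  3   1   4  10  20  35  56
  4   1   5  15  35  70 126

21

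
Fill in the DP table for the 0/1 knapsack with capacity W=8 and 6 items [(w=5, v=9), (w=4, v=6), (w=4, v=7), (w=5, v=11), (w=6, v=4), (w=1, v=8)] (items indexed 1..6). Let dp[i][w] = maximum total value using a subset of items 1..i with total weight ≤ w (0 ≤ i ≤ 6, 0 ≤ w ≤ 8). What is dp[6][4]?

8

i\w   0   1   2   3   4   5   6   7   8
  0   0   0   0   0   0   0   0   0   0
  1   0   0   0   0   0   9   9   9   9
  2   0   0   0   0   6   9   9   9   9
  3   0   0   0   0   7   9   9   9  13
  4   0   0   0   0   7  11  11  11  13
  5   0   0   0   0   7  11  11  11  13
  6   0   8   8   8   8  15  19  19  19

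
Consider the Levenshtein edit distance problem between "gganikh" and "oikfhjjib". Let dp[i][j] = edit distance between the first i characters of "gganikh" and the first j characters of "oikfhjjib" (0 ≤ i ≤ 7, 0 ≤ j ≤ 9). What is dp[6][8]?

8

   ''  o  i  k  f  h  j  j  i  b
''  0  1  2  3  4  5  6  7  8  9
 g  1  1  2  3  4  5  6  7  8  9
 g  2  2  2  3  4  5  6  7  8  9
 a  3  3  3  3  4  5  6  7  8  9
 n  4  4  4  4  4  5  6  7  8  9
 i  5  5  4  5  5  5  6  7  7  8
 k  6  6  5  4  5  6  6  7  8  8
 h  7  7  6  5  5  5  6  7  8  9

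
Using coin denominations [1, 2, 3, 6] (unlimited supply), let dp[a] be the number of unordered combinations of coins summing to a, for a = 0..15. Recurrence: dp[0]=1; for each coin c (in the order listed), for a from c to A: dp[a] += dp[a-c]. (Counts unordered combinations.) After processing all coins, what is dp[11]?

21

after  coin     0     1     2     3     4     5     6     7     8     9    10    11    12    13    14    15
          1     1     1     1     1     1     1     1     1     1     1     1     1     1     1     1     1
          2     1     1     2     2     3     3     4     4     5     5     6     6     7     7     8     8
          3     1     1     2     3     4     5     7     8    10    12    14    16    19    21    24    27
          6     1     1     2     3     4     5     8     9    12    15    18    21    27    30    36    42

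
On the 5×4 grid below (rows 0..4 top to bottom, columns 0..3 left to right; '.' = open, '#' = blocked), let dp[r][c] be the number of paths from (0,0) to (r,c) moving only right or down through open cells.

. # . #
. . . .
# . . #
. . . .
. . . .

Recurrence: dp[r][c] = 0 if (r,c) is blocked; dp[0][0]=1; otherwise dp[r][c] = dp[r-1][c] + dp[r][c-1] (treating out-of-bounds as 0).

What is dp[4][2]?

4

r\c   0   1   2   3
  0   1   0   0   0
  1   1   1   1   1
  2   0   1   2   0
  3   0   1   3   3
  4   0   1   4   7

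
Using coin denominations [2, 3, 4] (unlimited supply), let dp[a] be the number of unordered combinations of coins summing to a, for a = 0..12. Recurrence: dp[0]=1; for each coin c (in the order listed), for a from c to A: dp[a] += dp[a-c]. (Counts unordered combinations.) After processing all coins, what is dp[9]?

3

after  coin     0     1     2     3     4     5     6     7     8     9    10    11    12
          2     1     0     1     0     1     0     1     0     1     0     1     0     1
          3     1     0     1     1     1     1     2     1     2     2     2     2     3
          4     1     0     1     1     2     1     3     2     4     3     5     4     7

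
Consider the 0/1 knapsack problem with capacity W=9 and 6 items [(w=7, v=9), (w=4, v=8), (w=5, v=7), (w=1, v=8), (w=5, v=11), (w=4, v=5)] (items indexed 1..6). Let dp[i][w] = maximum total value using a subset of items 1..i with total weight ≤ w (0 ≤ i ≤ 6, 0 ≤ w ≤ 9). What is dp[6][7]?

i\w   0   1   2   3   4   5   6   7   8   9
  0   0   0   0   0   0   0   0   0   0   0
  1   0   0   0   0   0   0   0   9   9   9
  2   0   0   0   0   8   8   8   9   9   9
  3   0   0   0   0   8   8   8   9   9  15
  4   0   8   8   8   8  16  16  16  17  17
  5   0   8   8   8   8  16  19  19  19  19
  6   0   8   8   8   8  16  19  19  19  21

19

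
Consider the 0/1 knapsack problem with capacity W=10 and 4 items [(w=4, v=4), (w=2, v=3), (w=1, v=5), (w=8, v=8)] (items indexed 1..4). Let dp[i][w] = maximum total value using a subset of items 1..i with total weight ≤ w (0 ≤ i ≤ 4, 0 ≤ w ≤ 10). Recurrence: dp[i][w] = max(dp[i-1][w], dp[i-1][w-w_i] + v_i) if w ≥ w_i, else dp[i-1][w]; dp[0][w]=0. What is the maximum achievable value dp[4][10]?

i\w   0   1   2   3   4   5   6   7   8   9  10
  0   0   0   0   0   0   0   0   0   0   0   0
  1   0   0   0   0   4   4   4   4   4   4   4
  2   0   0   3   3   4   4   7   7   7   7   7
  3   0   5   5   8   8   9   9  12  12  12  12
  4   0   5   5   8   8   9   9  12  12  13  13

13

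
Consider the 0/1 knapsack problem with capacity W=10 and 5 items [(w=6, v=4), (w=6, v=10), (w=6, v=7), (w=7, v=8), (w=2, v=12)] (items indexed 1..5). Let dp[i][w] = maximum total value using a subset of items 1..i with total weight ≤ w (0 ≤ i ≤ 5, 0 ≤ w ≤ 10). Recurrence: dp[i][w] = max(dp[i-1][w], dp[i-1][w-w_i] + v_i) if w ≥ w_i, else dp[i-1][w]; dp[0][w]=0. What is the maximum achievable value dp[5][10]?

i\w   0   1   2   3   4   5   6   7   8   9  10
  0   0   0   0   0   0   0   0   0   0   0   0
  1   0   0   0   0   0   0   4   4   4   4   4
  2   0   0   0   0   0   0  10  10  10  10  10
  3   0   0   0   0   0   0  10  10  10  10  10
  4   0   0   0   0   0   0  10  10  10  10  10
  5   0   0  12  12  12  12  12  12  22  22  22

22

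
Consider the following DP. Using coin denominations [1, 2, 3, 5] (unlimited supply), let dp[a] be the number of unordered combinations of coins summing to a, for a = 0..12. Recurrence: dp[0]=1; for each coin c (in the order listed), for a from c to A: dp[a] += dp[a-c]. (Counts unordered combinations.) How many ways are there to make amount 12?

29

after  coin     0     1     2     3     4     5     6     7     8     9    10    11    12
          1     1     1     1     1     1     1     1     1     1     1     1     1     1
          2     1     1     2     2     3     3     4     4     5     5     6     6     7
          3     1     1     2     3     4     5     7     8    10    12    14    16    19
          5     1     1     2     3     4     6     8    10    13    16    20    24    29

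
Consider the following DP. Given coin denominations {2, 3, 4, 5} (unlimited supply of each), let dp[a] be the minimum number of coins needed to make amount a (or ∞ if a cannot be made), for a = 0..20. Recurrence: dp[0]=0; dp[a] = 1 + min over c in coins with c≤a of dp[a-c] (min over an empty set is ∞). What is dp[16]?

4

 a  0  1  2  3  4  5  6  7  8  9 10 11 12 13 14 15 16 17 18 19 20
dp  0  -  1  1  1  1  2  2  2  2  2  3  3  3  3  3  4  4  4  4  4
(- denotes ∞ / unreachable)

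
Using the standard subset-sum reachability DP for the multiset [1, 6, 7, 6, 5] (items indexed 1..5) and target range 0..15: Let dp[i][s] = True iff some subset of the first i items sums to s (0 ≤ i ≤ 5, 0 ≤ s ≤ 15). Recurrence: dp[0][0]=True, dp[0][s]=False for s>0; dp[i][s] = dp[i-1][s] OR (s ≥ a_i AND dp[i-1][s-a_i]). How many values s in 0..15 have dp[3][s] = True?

7

i\s   0   1   2   3   4   5   6   7   8   9  10  11  12  13  14  15
  0   T   F   F   F   F   F   F   F   F   F   F   F   F   F   F   F
  1   T   T   F   F   F   F   F   F   F   F   F   F   F   F   F   F
  2   T   T   F   F   F   F   T   T   F   F   F   F   F   F   F   F
  3   T   T   F   F   F   F   T   T   T   F   F   F   F   T   T   F
  4   T   T   F   F   F   F   T   T   T   F   F   F   T   T   T   F
  5   T   T   F   F   F   T   T   T   T   F   F   T   T   T   T   F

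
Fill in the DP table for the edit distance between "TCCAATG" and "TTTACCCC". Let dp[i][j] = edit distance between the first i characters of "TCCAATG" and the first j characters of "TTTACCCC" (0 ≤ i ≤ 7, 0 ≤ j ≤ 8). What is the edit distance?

6

   ''  T  T  T  A  C  C  C  C
''  0  1  2  3  4  5  6  7  8
 T  1  0  1  2  3  4  5  6  7
 C  2  1  1  2  3  3  4  5  6
 C  3  2  2  2  3  3  3  4  5
 A  4  3  3  3  2  3  4  4  5
 A  5  4  4  4  3  3  4  5  5
 T  6  5  4  4  4  4  4  5  6
 G  7  6  5  5  5  5  5  5  6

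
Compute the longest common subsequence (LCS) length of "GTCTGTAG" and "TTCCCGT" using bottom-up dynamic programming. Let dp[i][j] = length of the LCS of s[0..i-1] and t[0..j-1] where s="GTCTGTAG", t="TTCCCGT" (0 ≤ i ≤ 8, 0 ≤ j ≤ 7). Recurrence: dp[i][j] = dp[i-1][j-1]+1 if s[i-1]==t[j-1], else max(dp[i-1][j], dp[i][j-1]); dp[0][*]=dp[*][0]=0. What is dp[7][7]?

4

   ''  T  T  C  C  C  G  T
''  0  0  0  0  0  0  0  0
 G  0  0  0  0  0  0  1  1
 T  0  1  1  1  1  1  1  2
 C  0  1  1  2  2  2  2  2
 T  0  1  2  2  2  2  2  3
 G  0  1  2  2  2  2  3  3
 T  0  1  2  2  2  2  3  4
 A  0  1  2  2  2  2  3  4
 G  0  1  2  2  2  2  3  4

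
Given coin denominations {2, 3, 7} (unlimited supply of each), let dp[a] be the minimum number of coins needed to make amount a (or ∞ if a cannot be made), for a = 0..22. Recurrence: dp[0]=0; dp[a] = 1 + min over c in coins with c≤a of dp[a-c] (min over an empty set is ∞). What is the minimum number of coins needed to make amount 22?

 a  0  1  2  3  4  5  6  7  8  9 10 11 12 13 14 15 16 17 18 19 20 21 22
dp  0  -  1  1  2  2  2  1  3  2  2  3  3  3  2  4  3  3  4  4  4  3  5
(- denotes ∞ / unreachable)

5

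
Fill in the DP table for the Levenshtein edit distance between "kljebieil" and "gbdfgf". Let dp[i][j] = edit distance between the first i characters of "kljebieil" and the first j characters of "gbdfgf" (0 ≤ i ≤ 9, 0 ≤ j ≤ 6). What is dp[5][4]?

5

   ''  g  b  d  f  g  f
''  0  1  2  3  4  5  6
 k  1  1  2  3  4  5  6
 l  2  2  2  3  4  5  6
 j  3  3  3  3  4  5  6
 e  4  4  4  4  4  5  6
 b  5  5  4  5  5  5  6
 i  6  6  5  5  6  6  6
 e  7  7  6  6  6  7  7
 i  8  8  7  7  7  7  8
 l  9  9  8  8  8  8  8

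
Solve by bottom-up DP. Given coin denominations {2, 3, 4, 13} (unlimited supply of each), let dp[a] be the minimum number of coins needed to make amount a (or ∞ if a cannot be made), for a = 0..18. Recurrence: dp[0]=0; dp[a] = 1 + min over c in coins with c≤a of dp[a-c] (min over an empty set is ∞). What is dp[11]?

 a  0  1  2  3  4  5  6  7  8  9 10 11 12 13 14 15 16 17 18
dp  0  -  1  1  1  2  2  2  2  3  3  3  3  1  4  2  2  2  3
(- denotes ∞ / unreachable)

3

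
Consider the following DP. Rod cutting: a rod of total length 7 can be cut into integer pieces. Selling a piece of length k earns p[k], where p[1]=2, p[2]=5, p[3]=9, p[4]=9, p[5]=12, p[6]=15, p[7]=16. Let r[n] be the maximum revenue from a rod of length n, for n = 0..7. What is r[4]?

   n    0    1    2    3    4    5    6    7
r[n]    0    2    5    9   11   14   18   20

11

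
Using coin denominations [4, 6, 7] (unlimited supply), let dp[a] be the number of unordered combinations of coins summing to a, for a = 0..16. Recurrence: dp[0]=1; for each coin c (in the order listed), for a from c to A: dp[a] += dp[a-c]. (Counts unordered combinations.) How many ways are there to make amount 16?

after  coin     0     1     2     3     4     5     6     7     8     9    10    11    12    13    14    15    16
          4     1     0     0     0     1     0     0     0     1     0     0     0     1     0     0     0     1
          6     1     0     0     0     1     0     1     0     1     0     1     0     2     0     1     0     2
          7     1     0     0     0     1     0     1     1     1     0     1     1     2     1     2     1     2

2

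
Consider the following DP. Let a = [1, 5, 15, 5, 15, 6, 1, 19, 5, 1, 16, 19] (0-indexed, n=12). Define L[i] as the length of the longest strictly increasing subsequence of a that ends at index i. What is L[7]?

4

   i    0    1    2    3    4    5    6    7    8    9   10   11
a[i]    1    5   15    5   15    6    1   19    5    1   16   19
L[i]    1    2    3    2    3    3    1    4    2    1    4    5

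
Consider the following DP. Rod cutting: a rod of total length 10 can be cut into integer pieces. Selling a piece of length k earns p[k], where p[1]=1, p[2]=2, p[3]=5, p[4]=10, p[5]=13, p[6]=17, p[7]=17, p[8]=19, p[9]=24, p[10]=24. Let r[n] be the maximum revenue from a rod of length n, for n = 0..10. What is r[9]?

24

   n    0    1    2    3    4    5    6    7    8    9   10
r[n]    0    1    2    5   10   13   17   18   20   24   27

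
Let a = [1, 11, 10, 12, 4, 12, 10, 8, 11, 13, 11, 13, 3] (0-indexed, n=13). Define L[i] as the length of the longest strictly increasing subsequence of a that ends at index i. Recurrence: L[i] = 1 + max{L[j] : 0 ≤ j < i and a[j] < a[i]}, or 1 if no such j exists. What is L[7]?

3

   i    0    1    2    3    4    5    6    7    8    9   10   11   12
a[i]    1   11   10   12    4   12   10    8   11   13   11   13    3
L[i]    1    2    2    3    2    3    3    3    4    5    4    5    2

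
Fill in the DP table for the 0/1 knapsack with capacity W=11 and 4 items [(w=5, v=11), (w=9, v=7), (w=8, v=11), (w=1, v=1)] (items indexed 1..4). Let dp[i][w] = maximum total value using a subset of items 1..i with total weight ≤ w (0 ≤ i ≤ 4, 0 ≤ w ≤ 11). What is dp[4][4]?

1

i\w   0   1   2   3   4   5   6   7   8   9  10  11
  0   0   0   0   0   0   0   0   0   0   0   0   0
  1   0   0   0   0   0  11  11  11  11  11  11  11
  2   0   0   0   0   0  11  11  11  11  11  11  11
  3   0   0   0   0   0  11  11  11  11  11  11  11
  4   0   1   1   1   1  11  12  12  12  12  12  12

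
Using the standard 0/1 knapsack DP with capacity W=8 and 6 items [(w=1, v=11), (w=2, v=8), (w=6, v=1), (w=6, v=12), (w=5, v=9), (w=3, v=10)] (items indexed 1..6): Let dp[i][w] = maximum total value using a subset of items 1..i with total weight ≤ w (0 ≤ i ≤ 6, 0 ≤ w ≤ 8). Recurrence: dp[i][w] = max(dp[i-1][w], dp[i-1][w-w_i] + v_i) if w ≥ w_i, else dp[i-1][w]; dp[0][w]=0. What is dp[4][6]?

i\w   0   1   2   3   4   5   6   7   8
  0   0   0   0   0   0   0   0   0   0
  1   0  11  11  11  11  11  11  11  11
  2   0  11  11  19  19  19  19  19  19
  3   0  11  11  19  19  19  19  19  19
  4   0  11  11  19  19  19  19  23  23
  5   0  11  11  19  19  19  20  23  28
  6   0  11  11  19  21  21  29  29  29

19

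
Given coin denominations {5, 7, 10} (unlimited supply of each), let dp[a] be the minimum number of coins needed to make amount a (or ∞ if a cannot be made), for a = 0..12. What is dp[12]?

2

 a  0  1  2  3  4  5  6  7  8  9 10 11 12
dp  0  -  -  -  -  1  -  1  -  -  1  -  2
(- denotes ∞ / unreachable)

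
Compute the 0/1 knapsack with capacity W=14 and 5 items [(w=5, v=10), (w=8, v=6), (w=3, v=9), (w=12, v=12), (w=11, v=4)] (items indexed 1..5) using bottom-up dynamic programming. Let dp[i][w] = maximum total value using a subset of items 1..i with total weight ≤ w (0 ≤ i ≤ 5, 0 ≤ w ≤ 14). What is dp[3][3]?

i\w   0   1   2   3   4   5   6   7   8   9  10  11  12  13  14
  0   0   0   0   0   0   0   0   0   0   0   0   0   0   0   0
  1   0   0   0   0   0  10  10  10  10  10  10  10  10  10  10
  2   0   0   0   0   0  10  10  10  10  10  10  10  10  16  16
  3   0   0   0   9   9  10  10  10  19  19  19  19  19  19  19
  4   0   0   0   9   9  10  10  10  19  19  19  19  19  19  19
  5   0   0   0   9   9  10  10  10  19  19  19  19  19  19  19

9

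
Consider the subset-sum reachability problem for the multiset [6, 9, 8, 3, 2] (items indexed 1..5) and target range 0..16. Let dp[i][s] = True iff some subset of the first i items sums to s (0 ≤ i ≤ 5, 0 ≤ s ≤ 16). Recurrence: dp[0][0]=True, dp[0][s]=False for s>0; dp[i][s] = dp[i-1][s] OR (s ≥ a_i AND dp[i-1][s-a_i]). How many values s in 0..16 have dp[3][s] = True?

i\s   0   1   2   3   4   5   6   7   8   9  10  11  12  13  14  15  16
  0   T   F   F   F   F   F   F   F   F   F   F   F   F   F   F   F   F
  1   T   F   F   F   F   F   T   F   F   F   F   F   F   F   F   F   F
  2   T   F   F   F   F   F   T   F   F   T   F   F   F   F   F   T   F
  3   T   F   F   F   F   F   T   F   T   T   F   F   F   F   T   T   F
  4   T   F   F   T   F   F   T   F   T   T   F   T   T   F   T   T   F
  5   T   F   T   T   F   T   T   F   T   T   T   T   T   T   T   T   T

6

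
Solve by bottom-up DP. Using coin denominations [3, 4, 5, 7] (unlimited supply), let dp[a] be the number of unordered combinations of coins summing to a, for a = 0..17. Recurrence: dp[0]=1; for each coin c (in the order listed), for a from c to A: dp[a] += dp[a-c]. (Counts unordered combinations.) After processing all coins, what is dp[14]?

5

after  coin     0     1     2     3     4     5     6     7     8     9    10    11    12    13    14    15    16    17
          3     1     0     0     1     0     0     1     0     0     1     0     0     1     0     0     1     0     0
          4     1     0     0     1     1     0     1     1     1     1     1     1     2     1     1     2     2     1
          5     1     0     0     1     1     1     1     1     2     2     2     2     3     3     3     4     4     4
          7     1     0     0     1     1     1     1     2     2     2     3     3     4     4     5     6     6     7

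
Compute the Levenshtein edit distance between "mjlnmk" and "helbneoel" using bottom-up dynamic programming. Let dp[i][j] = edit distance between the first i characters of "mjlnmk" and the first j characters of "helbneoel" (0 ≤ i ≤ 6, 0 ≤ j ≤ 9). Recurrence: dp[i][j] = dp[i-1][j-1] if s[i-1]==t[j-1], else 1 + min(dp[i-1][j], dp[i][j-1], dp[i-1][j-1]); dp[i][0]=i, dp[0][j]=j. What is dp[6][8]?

   ''  h  e  l  b  n  e  o  e  l
''  0  1  2  3  4  5  6  7  8  9
 m  1  1  2  3  4  5  6  7  8  9
 j  2  2  2  3  4  5  6  7  8  9
 l  3  3  3  2  3  4  5  6  7  8
 n  4  4  4  3  3  3  4  5  6  7
 m  5  5  5  4  4  4  4  5  6  7
 k  6  6  6  5  5  5  5  5  6  7

6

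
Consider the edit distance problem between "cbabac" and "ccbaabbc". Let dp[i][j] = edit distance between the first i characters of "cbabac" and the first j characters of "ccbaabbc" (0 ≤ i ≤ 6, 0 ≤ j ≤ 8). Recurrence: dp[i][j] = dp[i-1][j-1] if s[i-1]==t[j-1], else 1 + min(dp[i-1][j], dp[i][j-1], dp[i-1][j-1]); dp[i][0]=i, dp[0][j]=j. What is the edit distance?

   ''  c  c  b  a  a  b  b  c
''  0  1  2  3  4  5  6  7  8
 c  1  0  1  2  3  4  5  6  7
 b  2  1  1  1  2  3  4  5  6
 a  3  2  2  2  1  2  3  4  5
 b  4  3  3  2  2  2  2  3  4
 a  5  4  4  3  2  2  3  3  4
 c  6  5  4  4  3  3  3  4  3

3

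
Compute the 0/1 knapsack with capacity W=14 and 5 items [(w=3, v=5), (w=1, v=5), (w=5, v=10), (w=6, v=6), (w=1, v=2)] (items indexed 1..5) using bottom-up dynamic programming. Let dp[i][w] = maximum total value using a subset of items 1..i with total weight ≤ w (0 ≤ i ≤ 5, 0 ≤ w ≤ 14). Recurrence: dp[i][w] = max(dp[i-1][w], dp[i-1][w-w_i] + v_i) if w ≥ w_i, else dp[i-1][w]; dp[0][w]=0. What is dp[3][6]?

i\w   0   1   2   3   4   5   6   7   8   9  10  11  12  13  14
  0   0   0   0   0   0   0   0   0   0   0   0   0   0   0   0
  1   0   0   0   5   5   5   5   5   5   5   5   5   5   5   5
  2   0   5   5   5  10  10  10  10  10  10  10  10  10  10  10
  3   0   5   5   5  10  10  15  15  15  20  20  20  20  20  20
  4   0   5   5   5  10  10  15  15  15  20  20  20  21  21  21
  5   0   5   7   7  10  12  15  17  17  20  22  22  22  23  23

15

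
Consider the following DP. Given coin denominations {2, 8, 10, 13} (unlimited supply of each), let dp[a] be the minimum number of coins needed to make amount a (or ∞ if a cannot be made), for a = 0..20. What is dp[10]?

 a  0  1  2  3  4  5  6  7  8  9 10 11 12 13 14 15 16 17 18 19 20
dp  0  -  1  -  2  -  3  -  1  -  1  -  2  1  3  2  2  3  2  4  2
(- denotes ∞ / unreachable)

1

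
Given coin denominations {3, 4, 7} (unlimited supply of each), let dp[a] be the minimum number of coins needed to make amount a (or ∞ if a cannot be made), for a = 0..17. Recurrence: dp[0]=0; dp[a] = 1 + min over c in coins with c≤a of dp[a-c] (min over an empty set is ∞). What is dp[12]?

3

 a  0  1  2  3  4  5  6  7  8  9 10 11 12 13 14 15 16 17
dp  0  -  -  1  1  -  2  1  2  3  2  2  3  3  2  3  4  3
(- denotes ∞ / unreachable)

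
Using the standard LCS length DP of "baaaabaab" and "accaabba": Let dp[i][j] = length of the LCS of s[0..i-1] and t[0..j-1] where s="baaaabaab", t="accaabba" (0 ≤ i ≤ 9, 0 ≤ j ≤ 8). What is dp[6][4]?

   ''  a  c  c  a  a  b  b  a
''  0  0  0  0  0  0  0  0  0
 b  0  0  0  0  0  0  1  1  1
 a  0  1  1  1  1  1  1  1  2
 a  0  1  1  1  2  2  2  2  2
 a  0  1  1  1  2  3  3  3  3
 a  0  1  1  1  2  3  3  3  4
 b  0  1  1  1  2  3  4  4  4
 a  0  1  1  1  2  3  4  4  5
 a  0  1  1  1  2  3  4  4  5
 b  0  1  1  1  2  3  4  5  5

2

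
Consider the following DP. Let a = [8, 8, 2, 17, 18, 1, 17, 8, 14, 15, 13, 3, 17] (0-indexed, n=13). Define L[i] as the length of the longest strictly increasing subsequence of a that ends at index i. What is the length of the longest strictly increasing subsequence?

   i    0    1    2    3    4    5    6    7    8    9   10   11   12
a[i]    8    8    2   17   18    1   17    8   14   15   13    3   17
L[i]    1    1    1    2    3    1    2    2    3    4    3    2    5

5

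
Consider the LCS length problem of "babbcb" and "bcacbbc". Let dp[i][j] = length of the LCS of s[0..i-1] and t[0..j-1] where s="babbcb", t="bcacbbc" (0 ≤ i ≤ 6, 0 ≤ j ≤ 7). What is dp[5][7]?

5

   ''  b  c  a  c  b  b  c
''  0  0  0  0  0  0  0  0
 b  0  1  1  1  1  1  1  1
 a  0  1  1  2  2  2  2  2
 b  0  1  1  2  2  3  3  3
 b  0  1  1  2  2  3  4  4
 c  0  1  2  2  3  3  4  5
 b  0  1  2  2  3  4  4  5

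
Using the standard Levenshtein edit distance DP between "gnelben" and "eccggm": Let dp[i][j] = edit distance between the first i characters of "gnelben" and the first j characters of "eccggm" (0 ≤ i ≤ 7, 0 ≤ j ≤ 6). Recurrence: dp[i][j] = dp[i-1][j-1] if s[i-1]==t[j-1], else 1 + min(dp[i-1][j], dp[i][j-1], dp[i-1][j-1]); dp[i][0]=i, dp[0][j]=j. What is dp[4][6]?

6

   ''  e  c  c  g  g  m
''  0  1  2  3  4  5  6
 g  1  1  2  3  3  4  5
 n  2  2  2  3  4  4  5
 e  3  2  3  3  4  5  5
 l  4  3  3  4  4  5  6
 b  5  4  4  4  5  5  6
 e  6  5  5  5  5  6  6
 n  7  6  6  6  6  6  7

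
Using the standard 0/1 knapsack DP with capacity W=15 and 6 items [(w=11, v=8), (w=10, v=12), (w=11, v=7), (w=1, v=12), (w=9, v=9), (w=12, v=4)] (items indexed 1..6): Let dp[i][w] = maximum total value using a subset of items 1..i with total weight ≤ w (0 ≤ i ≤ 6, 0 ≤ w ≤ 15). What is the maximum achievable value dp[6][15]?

i\w   0   1   2   3   4   5   6   7   8   9  10  11  12  13  14  15
  0   0   0   0   0   0   0   0   0   0   0   0   0   0   0   0   0
  1   0   0   0   0   0   0   0   0   0   0   0   8   8   8   8   8
  2   0   0   0   0   0   0   0   0   0   0  12  12  12  12  12  12
  3   0   0   0   0   0   0   0   0   0   0  12  12  12  12  12  12
  4   0  12  12  12  12  12  12  12  12  12  12  24  24  24  24  24
  5   0  12  12  12  12  12  12  12  12  12  21  24  24  24  24  24
  6   0  12  12  12  12  12  12  12  12  12  21  24  24  24  24  24

24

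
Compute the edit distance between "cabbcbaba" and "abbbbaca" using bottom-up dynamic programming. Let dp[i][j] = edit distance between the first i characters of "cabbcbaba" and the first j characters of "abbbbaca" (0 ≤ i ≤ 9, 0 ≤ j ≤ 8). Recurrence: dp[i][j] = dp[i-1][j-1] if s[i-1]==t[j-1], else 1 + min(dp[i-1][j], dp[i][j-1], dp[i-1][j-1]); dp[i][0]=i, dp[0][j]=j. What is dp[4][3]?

   ''  a  b  b  b  b  a  c  a
''  0  1  2  3  4  5  6  7  8
 c  1  1  2  3  4  5  6  6  7
 a  2  1  2  3  4  5  5  6  6
 b  3  2  1  2  3  4  5  6  7
 b  4  3  2  1  2  3  4  5  6
 c  5  4  3  2  2  3  4  4  5
 b  6  5  4  3  2  2  3  4  5
 a  7  6  5  4  3  3  2  3  4
 b  8  7  6  5  4  3  3  3  4
 a  9  8  7  6  5  4  3  4  3

1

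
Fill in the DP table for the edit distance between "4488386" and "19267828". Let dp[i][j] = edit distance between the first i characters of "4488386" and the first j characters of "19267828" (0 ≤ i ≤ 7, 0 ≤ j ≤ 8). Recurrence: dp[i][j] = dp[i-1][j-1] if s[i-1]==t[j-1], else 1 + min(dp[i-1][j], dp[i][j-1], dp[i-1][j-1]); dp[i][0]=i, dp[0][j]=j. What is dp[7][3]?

   ''  1  9  2  6  7  8  2  8
''  0  1  2  3  4  5  6  7  8
 4  1  1  2  3  4  5  6  7  8
 4  2  2  2  3  4  5  6  7  8
 8  3  3  3  3  4  5  5  6  7
 8  4  4  4  4  4  5  5  6  6
 3  5  5  5  5  5  5  6  6  7
 8  6  6  6  6  6  6  5  6  6
 6  7  7  7  7  6  7  6  6  7

7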